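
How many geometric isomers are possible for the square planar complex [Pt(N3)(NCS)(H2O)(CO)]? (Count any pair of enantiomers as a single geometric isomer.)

3

There are 3 geometric isomers: (CO/N3 trans, H2O/NCS trans); (CO/NCS trans, H2O/N3 trans); (CO/H2O trans, N3/NCS trans).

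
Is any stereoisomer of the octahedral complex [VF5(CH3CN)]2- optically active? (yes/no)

no

In an octahedral complex each vertex has one trans partner and four cis neighbours.
Only one geometric arrangement is possible.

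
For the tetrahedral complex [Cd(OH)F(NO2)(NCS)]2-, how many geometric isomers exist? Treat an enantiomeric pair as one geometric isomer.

In a tetrahedral complex all four positions are equivalent and every pair of ligands is adjacent — there is no cis/trans distinction.
Only one geometric arrangement is possible; it has no improper symmetry element, so it exists as a pair of enantiomers (2 stereoisomers).

1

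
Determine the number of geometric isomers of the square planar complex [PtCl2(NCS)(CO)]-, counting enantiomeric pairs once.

The distinct arrangements are (2 in all): Cl cis; Cl trans.

2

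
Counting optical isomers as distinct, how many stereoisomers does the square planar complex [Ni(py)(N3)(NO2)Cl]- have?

3

A square has two trans pairs of vertices; adjacent vertices are cis.
Systematic placement gives 3 geometric isomers: (Cl/NO2 trans, N3/py trans); (Cl/py trans, N3/NO2 trans); (Cl/N3 trans, NO2/py trans).
Each arrangement has an internal mirror plane or centre of symmetry, so none is chiral.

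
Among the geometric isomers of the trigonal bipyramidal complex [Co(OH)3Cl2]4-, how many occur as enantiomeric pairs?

0

In a trigonal bipyramid the two axial positions differ from the three equatorial ones.
There are 3 geometric isomers: Cl both axial; Cl one axial, one equatorial; Cl both equatorial.
Each arrangement has an internal mirror plane or centre of symmetry, so none is chiral.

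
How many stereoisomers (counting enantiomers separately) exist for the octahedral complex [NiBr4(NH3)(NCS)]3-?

2

The distinct arrangements are (2 in all): NH3 and NCS mutually trans; NH3 and NCS mutually cis.
Each arrangement has an internal mirror plane or centre of symmetry, so none is chiral.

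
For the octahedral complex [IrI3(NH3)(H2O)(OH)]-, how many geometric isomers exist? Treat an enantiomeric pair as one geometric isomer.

The six octahedral sites form three mutually perpendicular trans pairs.
There are 4 geometric isomers: I mer (3 arrangements); I fac (chiral).

4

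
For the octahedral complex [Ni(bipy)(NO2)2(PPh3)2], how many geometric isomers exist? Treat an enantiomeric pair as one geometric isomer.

An octahedron has six vertices in three trans pairs; every non-trans pair is cis.
Each bipy is bidentate and must span two cis positions.
The distinct arrangements are (3 in all): NO2 trans, PPh3 cis; NO2 cis, PPh3 cis (chiral); NO2 cis, PPh3 trans.

3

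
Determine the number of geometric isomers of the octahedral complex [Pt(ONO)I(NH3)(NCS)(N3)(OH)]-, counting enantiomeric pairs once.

The six octahedral sites form three mutually perpendicular trans pairs.
Exhaustive case analysis gives 15 geometric isomers.

15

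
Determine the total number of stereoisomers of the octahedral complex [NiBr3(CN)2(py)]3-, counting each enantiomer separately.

3

The six octahedral sites form three mutually perpendicular trans pairs.
Systematic placement gives 3 geometric isomers: Br mer, CN cis; Br mer, CN trans; Br fac, CN cis.
Each arrangement has an internal mirror plane or centre of symmetry, so none is chiral.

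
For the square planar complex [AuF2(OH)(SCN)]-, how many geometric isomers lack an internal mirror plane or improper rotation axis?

0

A square has two trans pairs of vertices; adjacent vertices are cis.
Systematic placement gives 2 geometric isomers: F cis; F trans.
Each arrangement has an internal mirror plane or centre of symmetry, so none is chiral.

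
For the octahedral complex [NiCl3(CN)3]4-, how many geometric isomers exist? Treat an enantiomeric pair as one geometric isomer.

An octahedron has six vertices in three trans pairs; every non-trans pair is cis.
The distinct arrangements are (2 in all): Cl mer; Cl fac.

2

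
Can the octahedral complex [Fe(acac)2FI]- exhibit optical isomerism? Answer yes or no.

yes

Each acac is bidentate and must span two cis positions.
There are 2 geometric isomers: F and I mutually trans; F and I mutually cis (chiral).
One of these lacks any improper symmetry element and so occurs as an enantiomeric pair, giving 2 + 1 = 3 stereoisomers in total.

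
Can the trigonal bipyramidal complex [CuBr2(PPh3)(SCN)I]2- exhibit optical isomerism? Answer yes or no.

yes

In a trigonal bipyramid the two axial positions differ from the three equatorial ones.
Systematic enumeration (placing each ligand type in turn and discarding arrangements equivalent by rotation or reflection) gives 7 geometric isomers.
Of these, 3 lack any improper symmetry element and so occur as enantiomeric pairs, giving 7 + 3 = 10 stereoisomers in total.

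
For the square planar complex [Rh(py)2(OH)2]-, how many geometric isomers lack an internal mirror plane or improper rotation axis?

0

Working through the distinct placements yields 2 geometric isomers: py cis; py trans.
Each arrangement has an internal mirror plane or centre of symmetry, so none is chiral.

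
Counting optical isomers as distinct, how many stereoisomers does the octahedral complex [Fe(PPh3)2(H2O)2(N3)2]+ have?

6

The six octahedral sites form three mutually perpendicular trans pairs.
Systematic placement gives 5 geometric isomers: PPh3 trans, H2O trans, N3 trans; PPh3 cis, H2O trans, N3 cis; PPh3 trans, H2O cis, N3 cis; PPh3 cis, H2O cis, N3 cis (chiral); PPh3 cis, H2O cis, N3 trans.
One of these lacks any improper symmetry element and so occurs as an enantiomeric pair, giving 5 + 1 = 6 stereoisomers in total.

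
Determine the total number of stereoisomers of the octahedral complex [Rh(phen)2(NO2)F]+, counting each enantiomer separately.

3

In an octahedral complex each vertex has one trans partner and four cis neighbours.
Each phen is bidentate and must span two cis positions.
The distinct arrangements are (2 in all): NO2 and F mutually trans; NO2 and F mutually cis (chiral).
One of these lacks any improper symmetry element and so occurs as an enantiomeric pair, giving 2 + 1 = 3 stereoisomers in total.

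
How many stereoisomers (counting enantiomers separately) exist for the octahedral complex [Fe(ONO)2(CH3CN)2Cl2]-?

Systematic placement gives 5 geometric isomers: ONO trans, CH3CN trans, Cl trans; ONO cis, CH3CN trans, Cl cis; ONO trans, CH3CN cis, Cl cis; ONO cis, CH3CN cis, Cl cis (chiral); ONO cis, CH3CN cis, Cl trans.
One of these lacks any improper symmetry element and so occurs as an enantiomeric pair, giving 5 + 1 = 6 stereoisomers in total.

6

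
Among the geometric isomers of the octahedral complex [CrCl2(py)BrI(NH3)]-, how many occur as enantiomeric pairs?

An octahedron has six vertices in three trans pairs; every non-trans pair is cis.
Placing the ligands in turn and identifying arrangements related by rotation or reflection leaves 9 distinct geometric isomers.
Of these, 6 lack any improper symmetry element and so occur as enantiomeric pairs, giving 9 + 6 = 15 stereoisomers in total.

6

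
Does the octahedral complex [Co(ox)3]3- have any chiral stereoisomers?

Each ox is bidentate and must span two cis positions.
Only one geometric arrangement is possible; it has no improper symmetry element, so it exists as a pair of enantiomers (2 stereoisomers).

yes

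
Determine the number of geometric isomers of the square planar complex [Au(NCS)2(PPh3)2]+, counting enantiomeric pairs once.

2

A square has two trans pairs of vertices; adjacent vertices are cis.
There are 2 geometric isomers: NCS cis; NCS trans.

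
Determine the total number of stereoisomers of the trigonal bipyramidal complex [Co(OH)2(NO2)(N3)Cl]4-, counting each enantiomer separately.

10

In a trigonal bipyramid the two axial positions differ from the three equatorial ones.
Exhaustive case analysis gives 7 geometric isomers.
Of these, 3 lack any improper symmetry element and so occur as enantiomeric pairs, giving 7 + 3 = 10 stereoisomers in total.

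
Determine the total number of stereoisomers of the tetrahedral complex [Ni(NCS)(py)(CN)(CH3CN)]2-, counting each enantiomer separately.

All four vertices of a tetrahedron are equivalent and mutually adjacent, so cis/trans isomerism cannot arise.
Only one geometric arrangement is possible; it has no improper symmetry element, so it exists as a pair of enantiomers (2 stereoisomers).

2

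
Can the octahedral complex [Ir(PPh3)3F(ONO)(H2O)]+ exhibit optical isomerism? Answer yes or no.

yes

There are 4 geometric isomers: PPh3 mer (3 arrangements); PPh3 fac (chiral).
One of these lacks any improper symmetry element and so occurs as an enantiomeric pair, giving 4 + 1 = 5 stereoisomers in total.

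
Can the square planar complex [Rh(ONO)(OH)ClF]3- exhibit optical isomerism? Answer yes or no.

no

In a square planar complex each vertex has one trans partner and two cis neighbours.
Systematic placement gives 3 geometric isomers: (Cl/OH trans, F/ONO trans); (Cl/ONO trans, F/OH trans); (Cl/F trans, OH/ONO trans).
Each arrangement has an internal mirror plane or centre of symmetry, so none is chiral.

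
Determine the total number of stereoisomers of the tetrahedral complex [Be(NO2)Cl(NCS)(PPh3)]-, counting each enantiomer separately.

2

All four vertices of a tetrahedron are equivalent and mutually adjacent, so cis/trans isomerism cannot arise.
Only one geometric arrangement is possible; it has no improper symmetry element, so it exists as a pair of enantiomers (2 stereoisomers).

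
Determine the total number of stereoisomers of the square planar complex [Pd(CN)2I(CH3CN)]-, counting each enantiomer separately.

There are 2 geometric isomers: CN cis; CN trans.
Each arrangement has an internal mirror plane or centre of symmetry, so none is chiral.

2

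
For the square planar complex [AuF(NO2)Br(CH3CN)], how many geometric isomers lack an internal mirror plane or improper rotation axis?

A square has two trans pairs of vertices; adjacent vertices are cis.
Systematic placement gives 3 geometric isomers: (Br/F trans, CH3CN/NO2 trans); (Br/NO2 trans, CH3CN/F trans); (Br/CH3CN trans, F/NO2 trans).
Each arrangement has an internal mirror plane or centre of symmetry, so none is chiral.

0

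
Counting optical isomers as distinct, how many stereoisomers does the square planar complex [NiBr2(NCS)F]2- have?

2

A square has two trans pairs of vertices; adjacent vertices are cis.
Systematic placement gives 2 geometric isomers: Br cis; Br trans.
Each arrangement has an internal mirror plane or centre of symmetry, so none is chiral.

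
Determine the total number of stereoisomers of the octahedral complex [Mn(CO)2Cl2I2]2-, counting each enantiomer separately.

There are 5 geometric isomers: CO trans, Cl trans, I trans; CO trans, Cl cis, I cis; CO cis, Cl cis, I trans; CO cis, Cl cis, I cis (chiral); CO cis, Cl trans, I cis.
One of these lacks any improper symmetry element and so occurs as an enantiomeric pair, giving 5 + 1 = 6 stereoisomers in total.

6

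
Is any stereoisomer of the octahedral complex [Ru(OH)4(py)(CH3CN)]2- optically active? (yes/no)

In an octahedral complex each vertex has one trans partner and four cis neighbours.
There are 2 geometric isomers: py and CH3CN mutually cis; py and CH3CN mutually trans.
Each arrangement has an internal mirror plane or centre of symmetry, so none is chiral.

no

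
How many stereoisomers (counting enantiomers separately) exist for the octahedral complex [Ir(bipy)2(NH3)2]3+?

An octahedron has six vertices in three trans pairs; every non-trans pair is cis.
Each bipy is bidentate and must span two cis positions.
Systematic placement gives 2 geometric isomers: NH3 trans; NH3 cis (chiral).
One of these lacks any improper symmetry element and so occurs as an enantiomeric pair, giving 2 + 1 = 3 stereoisomers in total.

3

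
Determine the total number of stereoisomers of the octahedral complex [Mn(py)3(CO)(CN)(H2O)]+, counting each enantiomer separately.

5

An octahedron has six vertices in three trans pairs; every non-trans pair is cis.
There are 4 geometric isomers: py mer (3 arrangements); py fac (chiral).
One of these lacks any improper symmetry element and so occurs as an enantiomeric pair, giving 4 + 1 = 5 stereoisomers in total.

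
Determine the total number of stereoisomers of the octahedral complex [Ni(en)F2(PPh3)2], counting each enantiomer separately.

4

The six octahedral sites form three mutually perpendicular trans pairs.
Each en is bidentate and must span two cis positions.
Working through the distinct placements yields 3 geometric isomers: F trans, PPh3 cis; F cis, PPh3 cis (chiral); F cis, PPh3 trans.
One of these lacks any improper symmetry element and so occurs as an enantiomeric pair, giving 3 + 1 = 4 stereoisomers in total.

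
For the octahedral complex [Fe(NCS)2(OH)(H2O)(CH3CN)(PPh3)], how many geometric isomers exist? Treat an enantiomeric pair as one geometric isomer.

9

The six octahedral sites form three mutually perpendicular trans pairs.
Systematic enumeration (placing each ligand type in turn and discarding arrangements equivalent by rotation or reflection) gives 9 geometric isomers.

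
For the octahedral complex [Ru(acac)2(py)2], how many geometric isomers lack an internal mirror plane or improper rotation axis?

In an octahedral complex each vertex has one trans partner and four cis neighbours.
Each acac is bidentate and must span two cis positions.
Systematic placement gives 2 geometric isomers: py trans; py cis (chiral).
One of these lacks any improper symmetry element and so occurs as an enantiomeric pair, giving 2 + 1 = 3 stereoisomers in total.

1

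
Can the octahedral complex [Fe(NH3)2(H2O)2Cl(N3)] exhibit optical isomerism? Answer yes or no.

yes

An octahedron has six vertices in three trans pairs; every non-trans pair is cis.
Systematic placement gives 6 geometric isomers: NH3 trans, H2O cis; NH3 cis, H2O cis (3 arrangements, 2 chiral); NH3 trans, H2O trans; NH3 cis, H2O trans.
Of these, 2 lack any improper symmetry element and so occur as enantiomeric pairs, giving 6 + 2 = 8 stereoisomers in total.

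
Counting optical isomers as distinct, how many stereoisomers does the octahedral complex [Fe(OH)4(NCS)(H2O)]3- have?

2

There are 2 geometric isomers: NCS and H2O mutually trans; NCS and H2O mutually cis.
Each arrangement has an internal mirror plane or centre of symmetry, so none is chiral.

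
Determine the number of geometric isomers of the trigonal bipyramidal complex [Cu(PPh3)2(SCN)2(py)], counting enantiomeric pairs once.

A trigonal bipyramid has two axial and three equatorial sites, which are chemically inequivalent.
Placing the ligands in turn and identifying arrangements related by rotation or reflection leaves 5 distinct geometric isomers.

5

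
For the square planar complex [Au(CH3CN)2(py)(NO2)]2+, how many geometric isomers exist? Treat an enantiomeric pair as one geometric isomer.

2

In a square planar complex each vertex has one trans partner and two cis neighbours.
The distinct arrangements are (2 in all): CH3CN cis; CH3CN trans.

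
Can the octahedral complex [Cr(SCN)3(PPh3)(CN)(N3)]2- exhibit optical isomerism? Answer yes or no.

yes

In an octahedral complex each vertex has one trans partner and four cis neighbours.
The distinct arrangements are (4 in all): SCN mer (3 arrangements); SCN fac (chiral).
One of these lacks any improper symmetry element and so occurs as an enantiomeric pair, giving 4 + 1 = 5 stereoisomers in total.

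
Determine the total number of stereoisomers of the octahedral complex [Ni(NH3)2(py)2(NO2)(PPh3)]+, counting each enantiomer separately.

8

The six octahedral sites form three mutually perpendicular trans pairs.
The distinct arrangements are (6 in all): NH3 trans, py trans; NH3 trans, py cis; NH3 cis, py trans; NH3 cis, py cis (3 arrangements, 2 chiral).
Of these, 2 lack any improper symmetry element and so occur as enantiomeric pairs, giving 6 + 2 = 8 stereoisomers in total.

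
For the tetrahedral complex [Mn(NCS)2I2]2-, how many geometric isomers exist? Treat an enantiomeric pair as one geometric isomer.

1

Only one geometric arrangement is possible.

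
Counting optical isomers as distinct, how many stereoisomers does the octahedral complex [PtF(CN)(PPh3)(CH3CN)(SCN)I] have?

30

The six octahedral sites form three mutually perpendicular trans pairs.
Exhaustive case analysis gives 15 geometric isomers.
Of these, 15 lack any improper symmetry element and so occur as enantiomeric pairs, giving 15 + 15 = 30 stereoisomers in total.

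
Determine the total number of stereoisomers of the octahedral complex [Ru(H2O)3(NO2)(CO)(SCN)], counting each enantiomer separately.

In an octahedral complex each vertex has one trans partner and four cis neighbours.
Working through the distinct placements yields 4 geometric isomers: H2O mer (3 arrangements); H2O fac (chiral).
One of these lacks any improper symmetry element and so occurs as an enantiomeric pair, giving 4 + 1 = 5 stereoisomers in total.

5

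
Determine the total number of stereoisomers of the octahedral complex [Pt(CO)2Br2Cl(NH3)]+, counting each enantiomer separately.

An octahedron has six vertices in three trans pairs; every non-trans pair is cis.
The distinct arrangements are (6 in all): CO trans, Br trans; CO cis, Br trans; CO cis, Br cis (3 arrangements, 2 chiral); CO trans, Br cis.
Of these, 2 lack any improper symmetry element and so occur as enantiomeric pairs, giving 6 + 2 = 8 stereoisomers in total.

8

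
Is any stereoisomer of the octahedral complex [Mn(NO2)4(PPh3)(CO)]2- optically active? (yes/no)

no

In an octahedral complex each vertex has one trans partner and four cis neighbours.
Working through the distinct placements yields 2 geometric isomers: PPh3 and CO mutually cis; PPh3 and CO mutually trans.
Each arrangement has an internal mirror plane or centre of symmetry, so none is chiral.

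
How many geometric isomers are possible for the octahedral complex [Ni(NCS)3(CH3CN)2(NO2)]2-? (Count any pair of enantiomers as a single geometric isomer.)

The six octahedral sites form three mutually perpendicular trans pairs.
Working through the distinct placements yields 3 geometric isomers: NCS mer, CH3CN trans; NCS fac, CH3CN cis; NCS mer, CH3CN cis.

3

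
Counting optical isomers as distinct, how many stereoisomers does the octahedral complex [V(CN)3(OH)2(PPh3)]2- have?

3

Working through the distinct placements yields 3 geometric isomers: CN mer, OH cis; CN mer, OH trans; CN fac, OH cis.
Each arrangement has an internal mirror plane or centre of symmetry, so none is chiral.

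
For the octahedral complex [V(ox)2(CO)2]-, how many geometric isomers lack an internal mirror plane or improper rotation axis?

Each ox is bidentate and must span two cis positions.
Systematic placement gives 2 geometric isomers: CO trans; CO cis (chiral).
One of these lacks any improper symmetry element and so occurs as an enantiomeric pair, giving 2 + 1 = 3 stereoisomers in total.

1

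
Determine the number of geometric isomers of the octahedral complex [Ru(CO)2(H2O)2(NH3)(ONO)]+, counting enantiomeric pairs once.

An octahedron has six vertices in three trans pairs; every non-trans pair is cis.
The distinct arrangements are (6 in all): CO trans, H2O trans; CO trans, H2O cis; CO cis, H2O cis (3 arrangements, 2 chiral); CO cis, H2O trans.

6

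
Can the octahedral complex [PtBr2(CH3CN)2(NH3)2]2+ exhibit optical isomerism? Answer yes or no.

In an octahedral complex each vertex has one trans partner and four cis neighbours.
There are 5 geometric isomers: Br trans, CH3CN trans, NH3 trans; Br trans, CH3CN cis, NH3 cis; Br cis, CH3CN cis, NH3 trans; Br cis, CH3CN cis, NH3 cis (chiral); Br cis, CH3CN trans, NH3 cis.
One of these lacks any improper symmetry element and so occurs as an enantiomeric pair, giving 5 + 1 = 6 stereoisomers in total.

yes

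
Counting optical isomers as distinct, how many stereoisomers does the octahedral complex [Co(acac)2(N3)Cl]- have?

3

The six octahedral sites form three mutually perpendicular trans pairs.
Each acac is bidentate and must span two cis positions.
The distinct arrangements are (2 in all): N3 and Cl mutually trans; N3 and Cl mutually cis (chiral).
One of these lacks any improper symmetry element and so occurs as an enantiomeric pair, giving 2 + 1 = 3 stereoisomers in total.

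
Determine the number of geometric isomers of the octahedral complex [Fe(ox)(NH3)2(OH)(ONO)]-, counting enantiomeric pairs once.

4

An octahedron has six vertices in three trans pairs; every non-trans pair is cis.
Each ox is bidentate and must span two cis positions.
Working through the distinct placements yields 4 geometric isomers: NH3 trans; NH3 cis (3 arrangements, 2 chiral).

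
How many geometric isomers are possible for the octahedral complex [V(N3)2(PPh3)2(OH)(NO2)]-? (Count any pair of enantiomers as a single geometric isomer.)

6

The six octahedral sites form three mutually perpendicular trans pairs.
There are 6 geometric isomers: N3 trans, PPh3 trans; N3 trans, PPh3 cis; N3 cis, PPh3 trans; N3 cis, PPh3 cis (3 arrangements, 2 chiral).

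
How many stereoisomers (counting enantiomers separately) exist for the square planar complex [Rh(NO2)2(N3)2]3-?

2

In a square planar complex each vertex has one trans partner and two cis neighbours.
There are 2 geometric isomers: NO2 cis; NO2 trans.
Each arrangement has an internal mirror plane or centre of symmetry, so none is chiral.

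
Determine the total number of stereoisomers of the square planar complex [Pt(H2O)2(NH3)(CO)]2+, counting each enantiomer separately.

In a square planar complex each vertex has one trans partner and two cis neighbours.
Systematic placement gives 2 geometric isomers: H2O cis; H2O trans.
Each arrangement has an internal mirror plane or centre of symmetry, so none is chiral.

2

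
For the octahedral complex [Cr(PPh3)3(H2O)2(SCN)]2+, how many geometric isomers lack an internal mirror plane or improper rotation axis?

An octahedron has six vertices in three trans pairs; every non-trans pair is cis.
The distinct arrangements are (3 in all): PPh3 mer, H2O trans; PPh3 fac, H2O cis; PPh3 mer, H2O cis.
Each arrangement has an internal mirror plane or centre of symmetry, so none is chiral.

0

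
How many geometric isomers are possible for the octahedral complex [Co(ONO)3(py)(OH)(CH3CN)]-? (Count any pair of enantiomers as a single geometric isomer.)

In an octahedral complex each vertex has one trans partner and four cis neighbours.
Working through the distinct placements yields 4 geometric isomers: ONO mer (3 arrangements); ONO fac (chiral).

4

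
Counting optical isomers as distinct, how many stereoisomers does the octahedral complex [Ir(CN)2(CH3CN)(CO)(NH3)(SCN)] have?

15

In an octahedral complex each vertex has one trans partner and four cis neighbours.
Exhaustive case analysis gives 9 geometric isomers.
Of these, 6 lack any improper symmetry element and so occur as enantiomeric pairs, giving 9 + 6 = 15 stereoisomers in total.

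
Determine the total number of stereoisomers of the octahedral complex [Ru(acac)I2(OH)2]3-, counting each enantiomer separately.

Each acac is bidentate and must span two cis positions.
Working through the distinct placements yields 3 geometric isomers: I trans, OH cis; I cis, OH cis (chiral); I cis, OH trans.
One of these lacks any improper symmetry element and so occurs as an enantiomeric pair, giving 3 + 1 = 4 stereoisomers in total.

4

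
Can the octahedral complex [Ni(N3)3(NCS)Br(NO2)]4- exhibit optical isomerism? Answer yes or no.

yes

The six octahedral sites form three mutually perpendicular trans pairs.
The distinct arrangements are (4 in all): N3 mer (3 arrangements); N3 fac (chiral).
One of these lacks any improper symmetry element and so occurs as an enantiomeric pair, giving 4 + 1 = 5 stereoisomers in total.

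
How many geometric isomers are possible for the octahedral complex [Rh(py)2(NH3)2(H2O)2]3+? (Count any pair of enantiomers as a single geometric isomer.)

An octahedron has six vertices in three trans pairs; every non-trans pair is cis.
The distinct arrangements are (5 in all): py trans, NH3 trans, H2O trans; py cis, NH3 cis, H2O trans; py trans, NH3 cis, H2O cis; py cis, NH3 cis, H2O cis (chiral); py cis, NH3 trans, H2O cis.

5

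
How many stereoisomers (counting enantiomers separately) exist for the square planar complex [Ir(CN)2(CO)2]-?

A square has two trans pairs of vertices; adjacent vertices are cis.
The distinct arrangements are (2 in all): CN cis; CN trans.
Each arrangement has an internal mirror plane or centre of symmetry, so none is chiral.

2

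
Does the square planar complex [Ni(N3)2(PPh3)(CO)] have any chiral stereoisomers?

A square has two trans pairs of vertices; adjacent vertices are cis.
There are 2 geometric isomers: N3 cis; N3 trans.
Each arrangement has an internal mirror plane or centre of symmetry, so none is chiral.

no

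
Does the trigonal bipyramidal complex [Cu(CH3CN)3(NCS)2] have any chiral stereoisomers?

no

In a trigonal bipyramid the two axial positions differ from the three equatorial ones.
There are 3 geometric isomers: NCS both equatorial; NCS one axial, one equatorial; NCS both axial.
Each arrangement has an internal mirror plane or centre of symmetry, so none is chiral.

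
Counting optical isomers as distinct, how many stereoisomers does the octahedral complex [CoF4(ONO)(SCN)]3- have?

The six octahedral sites form three mutually perpendicular trans pairs.
The distinct arrangements are (2 in all): ONO and SCN mutually trans; ONO and SCN mutually cis.
Each arrangement has an internal mirror plane or centre of symmetry, so none is chiral.

2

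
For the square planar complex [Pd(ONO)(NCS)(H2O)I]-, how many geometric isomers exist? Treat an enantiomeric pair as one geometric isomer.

3

In a square planar complex each vertex has one trans partner and two cis neighbours.
Working through the distinct placements yields 3 geometric isomers: (H2O/NCS trans, I/ONO trans); (H2O/ONO trans, I/NCS trans); (H2O/I trans, NCS/ONO trans).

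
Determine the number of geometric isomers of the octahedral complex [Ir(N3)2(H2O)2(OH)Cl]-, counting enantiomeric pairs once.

6

The six octahedral sites form three mutually perpendicular trans pairs.
There are 6 geometric isomers: N3 cis, H2O cis (3 arrangements, 2 chiral); N3 trans, H2O cis; N3 cis, H2O trans; N3 trans, H2O trans.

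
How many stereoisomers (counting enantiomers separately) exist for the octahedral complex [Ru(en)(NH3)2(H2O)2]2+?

In an octahedral complex each vertex has one trans partner and four cis neighbours.
Each en is bidentate and must span two cis positions.
The distinct arrangements are (3 in all): NH3 cis, H2O trans; NH3 cis, H2O cis (chiral); NH3 trans, H2O cis.
One of these lacks any improper symmetry element and so occurs as an enantiomeric pair, giving 3 + 1 = 4 stereoisomers in total.

4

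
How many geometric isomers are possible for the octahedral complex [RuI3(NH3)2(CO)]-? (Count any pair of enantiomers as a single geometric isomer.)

3

There are 3 geometric isomers: I mer, NH3 trans; I fac, NH3 cis; I mer, NH3 cis.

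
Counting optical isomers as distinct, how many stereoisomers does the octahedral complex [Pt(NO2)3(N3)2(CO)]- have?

In an octahedral complex each vertex has one trans partner and four cis neighbours.
The distinct arrangements are (3 in all): NO2 mer, N3 cis; NO2 mer, N3 trans; NO2 fac, N3 cis.
Each arrangement has an internal mirror plane or centre of symmetry, so none is chiral.

3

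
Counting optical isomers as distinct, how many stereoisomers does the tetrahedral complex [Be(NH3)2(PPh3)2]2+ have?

1

In a tetrahedral complex all four positions are equivalent and every pair of ligands is adjacent — there is no cis/trans distinction.
Only one geometric arrangement is possible.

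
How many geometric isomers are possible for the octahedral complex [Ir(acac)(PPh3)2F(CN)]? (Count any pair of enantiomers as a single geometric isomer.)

An octahedron has six vertices in three trans pairs; every non-trans pair is cis.
Each acac is bidentate and must span two cis positions.
Systematic placement gives 4 geometric isomers: PPh3 cis (3 arrangements, 2 chiral); PPh3 trans.

4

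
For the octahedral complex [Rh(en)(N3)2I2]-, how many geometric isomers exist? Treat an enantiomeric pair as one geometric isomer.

3

In an octahedral complex each vertex has one trans partner and four cis neighbours.
Each en is bidentate and must span two cis positions.
The distinct arrangements are (3 in all): N3 cis, I trans; N3 cis, I cis (chiral); N3 trans, I cis.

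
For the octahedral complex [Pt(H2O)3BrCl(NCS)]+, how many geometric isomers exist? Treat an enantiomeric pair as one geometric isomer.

4

The six octahedral sites form three mutually perpendicular trans pairs.
Working through the distinct placements yields 4 geometric isomers: H2O mer (3 arrangements); H2O fac (chiral).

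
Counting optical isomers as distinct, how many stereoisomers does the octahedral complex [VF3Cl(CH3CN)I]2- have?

5

Working through the distinct placements yields 4 geometric isomers: F mer (3 arrangements); F fac (chiral).
One of these lacks any improper symmetry element and so occurs as an enantiomeric pair, giving 4 + 1 = 5 stereoisomers in total.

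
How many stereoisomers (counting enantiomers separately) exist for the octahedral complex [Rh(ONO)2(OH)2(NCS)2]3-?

The six octahedral sites form three mutually perpendicular trans pairs.
Working through the distinct placements yields 5 geometric isomers: ONO trans, OH trans, NCS trans; ONO cis, OH cis, NCS trans; ONO trans, OH cis, NCS cis; ONO cis, OH cis, NCS cis (chiral); ONO cis, OH trans, NCS cis.
One of these lacks any improper symmetry element and so occurs as an enantiomeric pair, giving 5 + 1 = 6 stereoisomers in total.

6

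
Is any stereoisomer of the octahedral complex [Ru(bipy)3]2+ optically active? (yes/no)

The six octahedral sites form three mutually perpendicular trans pairs.
Each bipy is bidentate and must span two cis positions.
Only one geometric arrangement is possible; it has no improper symmetry element, so it exists as a pair of enantiomers (2 stereoisomers).

yes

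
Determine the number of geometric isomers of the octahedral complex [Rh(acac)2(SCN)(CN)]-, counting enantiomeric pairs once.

2

In an octahedral complex each vertex has one trans partner and four cis neighbours.
Each acac is bidentate and must span two cis positions.
There are 2 geometric isomers: SCN and CN mutually trans; SCN and CN mutually cis (chiral).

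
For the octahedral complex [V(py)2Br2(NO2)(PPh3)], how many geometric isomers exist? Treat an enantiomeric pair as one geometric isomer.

The distinct arrangements are (6 in all): py trans, Br trans; py cis, Br trans; py trans, Br cis; py cis, Br cis (3 arrangements, 2 chiral).

6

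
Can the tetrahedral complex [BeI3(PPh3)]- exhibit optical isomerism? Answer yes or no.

All four vertices of a tetrahedron are equivalent and mutually adjacent, so cis/trans isomerism cannot arise.
Only one geometric arrangement is possible.

no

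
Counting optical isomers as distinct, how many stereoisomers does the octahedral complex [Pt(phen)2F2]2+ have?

The six octahedral sites form three mutually perpendicular trans pairs.
Each phen is bidentate and must span two cis positions.
The distinct arrangements are (2 in all): F trans; F cis (chiral).
One of these lacks any improper symmetry element and so occurs as an enantiomeric pair, giving 2 + 1 = 3 stereoisomers in total.

3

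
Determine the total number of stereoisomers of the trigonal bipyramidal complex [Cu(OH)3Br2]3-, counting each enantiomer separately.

In a trigonal bipyramid the two axial positions differ from the three equatorial ones.
The distinct arrangements are (3 in all): Br both axial; Br one axial, one equatorial; Br both equatorial.
Each arrangement has an internal mirror plane or centre of symmetry, so none is chiral.

3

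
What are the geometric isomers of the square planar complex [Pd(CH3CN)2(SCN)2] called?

cis and trans

A square has two trans pairs of vertices; adjacent vertices are cis.
The distinct arrangements are (2 in all): CH3CN cis; CH3CN trans.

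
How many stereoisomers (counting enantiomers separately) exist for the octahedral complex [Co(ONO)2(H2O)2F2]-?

6

An octahedron has six vertices in three trans pairs; every non-trans pair is cis.
Working through the distinct placements yields 5 geometric isomers: ONO trans, H2O trans, F trans; ONO cis, H2O cis, F trans; ONO trans, H2O cis, F cis; ONO cis, H2O cis, F cis (chiral); ONO cis, H2O trans, F cis.
One of these lacks any improper symmetry element and so occurs as an enantiomeric pair, giving 5 + 1 = 6 stereoisomers in total.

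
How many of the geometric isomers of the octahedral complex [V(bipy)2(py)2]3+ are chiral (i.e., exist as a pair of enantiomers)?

In an octahedral complex each vertex has one trans partner and four cis neighbours.
Each bipy is bidentate and must span two cis positions.
Working through the distinct placements yields 2 geometric isomers: py trans; py cis (chiral).
One of these lacks any improper symmetry element and so occurs as an enantiomeric pair, giving 2 + 1 = 3 stereoisomers in total.

1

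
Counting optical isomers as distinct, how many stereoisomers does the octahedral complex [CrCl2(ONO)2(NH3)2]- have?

6

In an octahedral complex each vertex has one trans partner and four cis neighbours.
Working through the distinct placements yields 5 geometric isomers: Cl trans, ONO trans, NH3 trans; Cl trans, ONO cis, NH3 cis; Cl cis, ONO trans, NH3 cis; Cl cis, ONO cis, NH3 cis (chiral); Cl cis, ONO cis, NH3 trans.
One of these lacks any improper symmetry element and so occurs as an enantiomeric pair, giving 5 + 1 = 6 stereoisomers in total.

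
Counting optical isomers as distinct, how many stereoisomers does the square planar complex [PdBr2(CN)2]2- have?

A square has two trans pairs of vertices; adjacent vertices are cis.
There are 2 geometric isomers: Br cis; Br trans.
Each arrangement has an internal mirror plane or centre of symmetry, so none is chiral.

2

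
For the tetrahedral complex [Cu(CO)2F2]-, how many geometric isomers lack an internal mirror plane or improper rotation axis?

In a tetrahedral complex all four positions are equivalent and every pair of ligands is adjacent — there is no cis/trans distinction.
Only one geometric arrangement is possible.

0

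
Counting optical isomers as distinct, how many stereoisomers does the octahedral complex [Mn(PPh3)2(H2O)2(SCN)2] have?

Working through the distinct placements yields 5 geometric isomers: PPh3 trans, H2O trans, SCN trans; PPh3 cis, H2O trans, SCN cis; PPh3 cis, H2O cis, SCN trans; PPh3 cis, H2O cis, SCN cis (chiral); PPh3 trans, H2O cis, SCN cis.
One of these lacks any improper symmetry element and so occurs as an enantiomeric pair, giving 5 + 1 = 6 stereoisomers in total.

6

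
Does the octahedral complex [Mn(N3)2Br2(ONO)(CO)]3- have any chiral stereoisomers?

yes

The six octahedral sites form three mutually perpendicular trans pairs.
There are 6 geometric isomers: N3 cis, Br trans; N3 trans, Br trans; N3 cis, Br cis (3 arrangements, 2 chiral); N3 trans, Br cis.
Of these, 2 lack any improper symmetry element and so occur as enantiomeric pairs, giving 6 + 2 = 8 stereoisomers in total.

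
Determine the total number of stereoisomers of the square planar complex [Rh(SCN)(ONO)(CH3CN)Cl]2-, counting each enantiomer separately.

3

In a square planar complex each vertex has one trans partner and two cis neighbours.
There are 3 geometric isomers: (CH3CN/ONO trans, Cl/SCN trans); (CH3CN/SCN trans, Cl/ONO trans); (CH3CN/Cl trans, ONO/SCN trans).
Each arrangement has an internal mirror plane or centre of symmetry, so none is chiral.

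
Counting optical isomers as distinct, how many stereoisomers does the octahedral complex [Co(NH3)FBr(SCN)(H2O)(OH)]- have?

30

An octahedron has six vertices in three trans pairs; every non-trans pair is cis.
Systematic enumeration (placing each ligand type in turn and discarding arrangements equivalent by rotation or reflection) gives 15 geometric isomers.
Of these, 15 lack any improper symmetry element and so occur as enantiomeric pairs, giving 15 + 15 = 30 stereoisomers in total.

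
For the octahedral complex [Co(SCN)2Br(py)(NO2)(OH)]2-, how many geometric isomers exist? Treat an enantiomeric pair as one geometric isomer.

9

An octahedron has six vertices in three trans pairs; every non-trans pair is cis.
Exhaustive case analysis gives 9 geometric isomers.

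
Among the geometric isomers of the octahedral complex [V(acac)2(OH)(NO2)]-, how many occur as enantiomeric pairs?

An octahedron has six vertices in three trans pairs; every non-trans pair is cis.
Each acac is bidentate and must span two cis positions.
The distinct arrangements are (2 in all): OH and NO2 mutually trans; OH and NO2 mutually cis (chiral).
One of these lacks any improper symmetry element and so occurs as an enantiomeric pair, giving 2 + 1 = 3 stereoisomers in total.

1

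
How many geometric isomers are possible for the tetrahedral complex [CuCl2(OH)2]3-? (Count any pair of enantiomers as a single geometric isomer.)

In a tetrahedral complex all four positions are equivalent and every pair of ligands is adjacent — there is no cis/trans distinction.
Only one geometric arrangement is possible.

1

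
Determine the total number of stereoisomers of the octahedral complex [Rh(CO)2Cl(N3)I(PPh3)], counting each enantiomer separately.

15

An octahedron has six vertices in three trans pairs; every non-trans pair is cis.
Placing the ligands in turn and identifying arrangements related by rotation or reflection leaves 9 distinct geometric isomers.
Of these, 6 lack any improper symmetry element and so occur as enantiomeric pairs, giving 9 + 6 = 15 stereoisomers in total.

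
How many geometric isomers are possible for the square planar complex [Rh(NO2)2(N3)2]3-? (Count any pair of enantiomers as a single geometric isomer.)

2

In a square planar complex each vertex has one trans partner and two cis neighbours.
Working through the distinct placements yields 2 geometric isomers: NO2 cis; NO2 trans.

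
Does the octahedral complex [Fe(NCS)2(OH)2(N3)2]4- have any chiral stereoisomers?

An octahedron has six vertices in three trans pairs; every non-trans pair is cis.
Systematic placement gives 5 geometric isomers: NCS trans, OH trans, N3 trans; NCS cis, OH cis, N3 trans; NCS cis, OH trans, N3 cis; NCS cis, OH cis, N3 cis (chiral); NCS trans, OH cis, N3 cis.
One of these lacks any improper symmetry element and so occurs as an enantiomeric pair, giving 5 + 1 = 6 stereoisomers in total.

yes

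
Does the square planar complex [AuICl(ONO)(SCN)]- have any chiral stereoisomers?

no

In a square planar complex each vertex has one trans partner and two cis neighbours.
Systematic placement gives 3 geometric isomers: (Cl/ONO trans, I/SCN trans); (Cl/SCN trans, I/ONO trans); (Cl/I trans, ONO/SCN trans).
Each arrangement has an internal mirror plane or centre of symmetry, so none is chiral.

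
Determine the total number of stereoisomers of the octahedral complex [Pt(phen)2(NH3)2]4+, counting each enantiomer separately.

3

In an octahedral complex each vertex has one trans partner and four cis neighbours.
Each phen is bidentate and must span two cis positions.
The distinct arrangements are (2 in all): NH3 trans; NH3 cis (chiral).
One of these lacks any improper symmetry element and so occurs as an enantiomeric pair, giving 2 + 1 = 3 stereoisomers in total.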